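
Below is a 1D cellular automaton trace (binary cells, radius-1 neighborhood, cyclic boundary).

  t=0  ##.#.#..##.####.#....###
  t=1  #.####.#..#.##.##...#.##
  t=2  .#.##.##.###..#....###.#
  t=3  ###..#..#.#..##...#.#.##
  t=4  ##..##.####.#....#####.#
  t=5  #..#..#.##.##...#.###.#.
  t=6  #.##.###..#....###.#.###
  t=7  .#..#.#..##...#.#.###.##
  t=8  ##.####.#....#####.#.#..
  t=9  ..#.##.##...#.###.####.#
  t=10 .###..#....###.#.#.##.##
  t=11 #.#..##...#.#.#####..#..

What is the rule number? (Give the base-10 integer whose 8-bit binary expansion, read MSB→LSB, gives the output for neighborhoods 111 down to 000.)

166

  nb ###: next=#  (t=0,i=0, bit7=1)
  nb ##.: next=.  (t=0,i=1, bit6=0)
  nb #.#: next=#  (t=0,i=2, bit5=1)
  nb #..: next=.  (t=0,i=6, bit4=0)
  nb .##: next=.  (t=0,i=8, bit3=0)
  nb .#.: next=#  (t=0,i=3, bit2=1)
  nb ..#: next=#  (t=0,i=7, bit1=1)
  nb ...: next=.  (t=0,i=18, bit0=0)
  bits 10100110 = 166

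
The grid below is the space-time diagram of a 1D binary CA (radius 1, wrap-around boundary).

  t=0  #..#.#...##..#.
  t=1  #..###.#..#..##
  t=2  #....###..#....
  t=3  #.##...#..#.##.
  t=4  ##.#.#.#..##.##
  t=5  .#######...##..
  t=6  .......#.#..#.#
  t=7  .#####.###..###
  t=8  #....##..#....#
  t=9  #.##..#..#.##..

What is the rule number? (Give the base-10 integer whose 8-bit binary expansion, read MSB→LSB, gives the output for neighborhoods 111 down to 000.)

101

  nb ###: next=.  (t=1,i=4, bit7=0)
  nb ##.: next=#  (t=0,i=10, bit6=1)
  nb #.#: next=#  (t=0,i=4, bit5=1)
  nb #..: next=.  (t=0,i=1, bit4=0)
  nb .##: next=.  (t=0,i=9, bit3=0)
  nb .#.: next=#  (t=0,i=0, bit2=1)
  nb ..#: next=.  (t=0,i=2, bit1=0)
  nb ...: next=#  (t=0,i=7, bit0=1)
  bits 01100101 = 101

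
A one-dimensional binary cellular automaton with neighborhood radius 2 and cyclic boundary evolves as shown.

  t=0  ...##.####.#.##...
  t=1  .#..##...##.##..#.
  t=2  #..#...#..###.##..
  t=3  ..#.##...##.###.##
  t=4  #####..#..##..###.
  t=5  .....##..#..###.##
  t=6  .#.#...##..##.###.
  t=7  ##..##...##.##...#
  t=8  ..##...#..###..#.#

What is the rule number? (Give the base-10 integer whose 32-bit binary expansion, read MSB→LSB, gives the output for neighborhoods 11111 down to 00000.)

  [31] ##### => .  t=4,i=2
  [30] ####. => .  t=0,i=8
  [29] ###.# => #  t=0,i=9
  [28] ###.. => .  t=4,i=4
  [27] ##.## => #  t=0,i=5
  [26] ##.#. => #  t=0,i=10
  [25] ##..# => #  t=1,i=14
  [24] ##... => .  t=0,i=15
  [23] #.### => .  t=0,i=6
  [22] #.##. => #  t=0,i=13
  [21] #.#.# => .  t=0,i=11
  [20] #.#.. => .  t=6,i=3
  [19] #..## => #  t=1,i=3
  [18] #..#. => #  t=1,i=0
  [17] #...# => #  t=1,i=7
  [16] #.... => #  t=0,i=16
  [15] .#### => .  t=0,i=7
  [14] .###. => .  t=2,i=11
  [13] .##.# => #  t=0,i=4
  [12] .##.. => .  t=0,i=14
  [11] .#.## => #  t=0,i=12
  [10] .#.#. => .  t=6,i=2
  [9] .#..# => .  t=1,i=2
  [8] .#... => #  t=2,i=4
  [7] ..### => #  t=2,i=10
  [6] ..##. => .  t=0,i=3
  [5] ..#.# => #  t=3,i=2
  [4] ..#.. => .  t=1,i=1
  [3] ...## => .  t=0,i=2
  [2] ...#. => .  t=2,i=6
  [1] ....# => #  t=0,i=1
  [0] ..... => .  t=0,i=0
  bits 00101110010011110010100110100010 = 776939938

776939938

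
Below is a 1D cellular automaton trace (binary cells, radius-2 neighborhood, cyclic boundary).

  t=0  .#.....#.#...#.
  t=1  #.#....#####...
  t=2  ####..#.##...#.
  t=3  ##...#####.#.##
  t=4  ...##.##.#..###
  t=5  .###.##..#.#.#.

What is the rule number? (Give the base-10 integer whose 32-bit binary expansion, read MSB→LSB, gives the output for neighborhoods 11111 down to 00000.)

2833177960

  [31] ##### => #  t=1,i=9
  [30] ####. => .  t=1,i=10
  [29] ###.# => #  t=3,i=9
  [28] ###.. => .  t=1,i=11
  [27] ##.## => #  t=4,i=5
  [26] ##.#. => .  t=3,i=10
  [25] ##..# => .  t=2,i=4
  [24] ##... => .  t=1,i=12
  [23] #.### => #  t=2,i=0
  [22] #.##. => #  t=2,i=8
  [21] #.#.# => .  t=3,i=11
  [20] #.#.. => #  t=0,i=9
  [19] #..## => #  t=4,i=11
  [18] #..#. => #  t=0,i=0
  [17] #...# => #  t=0,i=11
  [16] #.... => .  t=0,i=3
  [15] .#### => #  t=1,i=8
  [14] .###. => #  t=4,i=13
  [13] .##.# => .  t=4,i=4
  [12] .##.. => #  t=2,i=9
  [11] .#.## => #  t=2,i=7
  [10] .#.#. => #  t=0,i=8
  [9] .#..# => .  t=0,i=14
  [8] .#... => #  t=0,i=2
  [7] ..### => .  t=1,i=7
  [6] ..##. => #  t=4,i=3
  [5] ..#.# => #  t=0,i=7
  [4] ..#.. => .  t=0,i=1
  [3] ...## => #  t=1,i=6
  [2] ...#. => .  t=0,i=6
  [1] ....# => .  t=0,i=5
  [0] ..... => .  t=0,i=4
  bits 10101000110111101101110101101000 = 2833177960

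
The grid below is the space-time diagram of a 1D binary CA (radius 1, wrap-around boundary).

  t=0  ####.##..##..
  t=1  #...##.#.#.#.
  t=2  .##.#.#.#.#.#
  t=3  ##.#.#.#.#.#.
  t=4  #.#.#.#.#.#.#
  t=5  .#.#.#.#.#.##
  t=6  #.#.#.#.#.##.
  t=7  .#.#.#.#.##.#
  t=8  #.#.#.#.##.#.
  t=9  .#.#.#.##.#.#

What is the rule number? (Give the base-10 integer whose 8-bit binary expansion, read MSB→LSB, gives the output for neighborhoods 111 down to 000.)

  [7] ### => .  t=0,i=1
  [6] ##. => .  t=0,i=3
  [5] #.# => #  t=0,i=4
  [4] #.. => #  t=0,i=7
  [3] .## => #  t=0,i=0
  [2] .#. => .  t=1,i=0
  [1] ..# => .  t=0,i=8
  [0] ... => #  t=1,i=2
  bits 00111001 = 57

57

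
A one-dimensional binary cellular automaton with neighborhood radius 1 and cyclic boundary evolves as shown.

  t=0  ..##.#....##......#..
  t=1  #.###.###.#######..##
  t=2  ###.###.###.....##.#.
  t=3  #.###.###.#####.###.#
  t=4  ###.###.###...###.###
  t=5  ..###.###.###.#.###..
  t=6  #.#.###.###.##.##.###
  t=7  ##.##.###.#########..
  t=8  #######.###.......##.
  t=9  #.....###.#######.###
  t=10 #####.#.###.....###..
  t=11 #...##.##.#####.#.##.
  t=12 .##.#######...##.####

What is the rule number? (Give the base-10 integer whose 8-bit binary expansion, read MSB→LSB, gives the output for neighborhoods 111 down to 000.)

  nb ###: next=.  (t=1,i=3, bit7=0)
  nb ##.: next=#  (t=0,i=3, bit6=1)
  nb #.#: next=#  (t=0,i=4, bit5=1)
  nb #..: next=#  (t=0,i=6, bit4=1)
  nb .##: next=#  (t=0,i=2, bit3=1)
  nb .#.: next=.  (t=0,i=5, bit2=0)
  nb ..#: next=.  (t=0,i=1, bit1=0)
  nb ...: next=#  (t=0,i=0, bit0=1)
  bits 01111001 = 121

121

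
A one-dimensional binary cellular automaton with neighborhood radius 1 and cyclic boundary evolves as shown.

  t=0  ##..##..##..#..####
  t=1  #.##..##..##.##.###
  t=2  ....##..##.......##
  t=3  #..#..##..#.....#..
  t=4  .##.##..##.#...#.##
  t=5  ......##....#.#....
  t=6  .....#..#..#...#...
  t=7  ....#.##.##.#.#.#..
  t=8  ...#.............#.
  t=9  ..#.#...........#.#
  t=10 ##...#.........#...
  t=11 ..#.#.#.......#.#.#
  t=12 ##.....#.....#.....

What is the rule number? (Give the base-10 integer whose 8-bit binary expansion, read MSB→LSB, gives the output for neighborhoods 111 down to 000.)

  ### -> #   bit 7 = 1  t=0,i=0
  ##. -> .   bit 6 = 0  t=0,i=1
  #.# -> .   bit 5 = 0  t=1,i=1
  #.. -> #   bit 4 = 1  t=0,i=2
  .## -> .   bit 3 = 0  t=0,i=4
  .#. -> .   bit 2 = 0  t=0,i=12
  ..# -> #   bit 1 = 1  t=0,i=3
  ... -> .   bit 0 = 0  t=2,i=1
  bits 10010010 = 146

146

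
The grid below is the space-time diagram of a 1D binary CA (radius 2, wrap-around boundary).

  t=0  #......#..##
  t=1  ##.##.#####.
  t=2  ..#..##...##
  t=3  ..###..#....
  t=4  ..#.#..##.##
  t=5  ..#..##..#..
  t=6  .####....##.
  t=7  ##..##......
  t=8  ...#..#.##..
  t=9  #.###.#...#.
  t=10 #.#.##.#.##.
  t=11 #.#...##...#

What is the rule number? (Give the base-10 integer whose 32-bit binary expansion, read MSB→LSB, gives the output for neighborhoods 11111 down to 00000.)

  ##### -> .   bit 31 = 0  t=1,i=8
  ####. -> .   bit 30 = 0  t=1,i=9
  ###.# -> #   bit 29 = 1  t=1,i=10
  ###.. -> #   bit 28 = 1  t=0,i=0
  ##.## -> #   bit 27 = 1  t=1,i=2
  ##.#. -> #   bit 26 = 1  t=9,i=5
  ##..# -> .   bit 25 = 0  t=2,i=0
  ##... -> #   bit 24 = 1  t=0,i=1
  #.### -> #   bit 23 = 1  t=1,i=6
  #.##. -> .   bit 22 = 0  t=1,i=0
  #.#.# -> #   bit 21 = 1  t=9,i=0
  #.#.. -> .   bit 20 = 0  t=4,i=4
  #..## -> #   bit 19 = 1  t=0,i=9
  #..#. -> .   bit 18 = 0  t=2,i=1
  #...# -> .   bit 17 = 0  t=2,i=8
  #.... -> .   bit 16 = 0  t=0,i=2
  .#### -> .   bit 15 = 0  t=1,i=7
  .###. -> .   bit 14 = 0  t=0,i=11
  .##.# -> .   bit 13 = 0  t=1,i=1
  .##.. -> .   bit 12 = 0  t=2,i=6
  .#.## -> .   bit 11 = 0  t=8,i=7
  .#.#. -> .   bit 10 = 0  t=4,i=3
  .#..# -> #   bit 9 = 1  t=0,i=8
  .#... -> #   bit 8 = 1  t=3,i=8
  ..### -> #   bit 7 = 1  t=0,i=10
  ..##. -> .   bit 6 = 0  t=2,i=5
  ..#.# -> #   bit 5 = 1  t=4,i=2
  ..#.. -> #   bit 4 = 1  t=0,i=7
  ...## -> .   bit 3 = 0  t=2,i=9
  ...#. -> #   bit 2 = 1  t=0,i=6
  ....# -> .   bit 1 = 0  t=0,i=5
  ..... -> #   bit 0 = 1  t=0,i=3
  bits 00111101101010000000001110110101 = 1034421173

1034421173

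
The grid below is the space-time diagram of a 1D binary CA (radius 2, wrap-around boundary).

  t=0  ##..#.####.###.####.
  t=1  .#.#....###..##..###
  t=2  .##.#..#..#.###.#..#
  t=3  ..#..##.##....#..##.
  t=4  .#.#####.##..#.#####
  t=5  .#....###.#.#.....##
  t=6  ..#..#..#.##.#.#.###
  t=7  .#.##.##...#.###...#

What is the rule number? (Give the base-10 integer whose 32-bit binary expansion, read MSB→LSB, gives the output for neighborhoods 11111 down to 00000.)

2032940877

  nb #####: next=.  (t=4,i=5, bit31=0)
  nb ####.: next=#  (t=0,i=8, bit30=1)
  nb ###.#: next=#  (t=0,i=9, bit29=1)
  nb ###..: next=#  (t=1,i=10, bit28=1)
  nb ##.##: next=#  (t=0,i=10, bit27=1)
  nb ##.#.: next=.  (t=1,i=0, bit26=0)
  nb ##..#: next=.  (t=0,i=2, bit25=0)
  nb ##...: next=#  (t=3,i=10, bit24=1)
  nb #.###: next=.  (t=0,i=6, bit23=0)
  nb #.##.: next=.  (t=0,i=0, bit22=0)
  nb #.#.#: next=#  (t=1,i=1, bit21=1)
  nb #.#..: next=.  (t=1,i=3, bit20=0)
  nb #..##: next=#  (t=1,i=12, bit19=1)
  nb #..#.: next=#  (t=0,i=3, bit18=1)
  nb #...#: next=.  (t=3,i=0, bit17=0)
  nb #....: next=.  (t=1,i=5, bit16=0)
  nb .####: next=.  (t=0,i=7, bit15=0)
  nb .###.: next=.  (t=0,i=12, bit14=0)
  nb .##.#: next=#  (t=2,i=2, bit13=1)
  nb .##..: next=#  (t=0,i=1, bit12=1)
  nb .#.##: next=.  (t=0,i=5, bit11=0)
  nb .#.#.: next=#  (t=1,i=2, bit10=1)
  nb .#..#: next=#  (t=2,i=5, bit9=1)
  nb .#...: next=#  (t=1,i=4, bit8=1)
  nb ..###: next=.  (t=1,i=8, bit7=0)
  nb ..##.: next=#  (t=1,i=13, bit6=1)
  nb ..#.#: next=.  (t=0,i=4, bit5=0)
  nb ..#..: next=.  (t=2,i=7, bit4=0)
  nb ...##: next=#  (t=1,i=7, bit3=1)
  nb ...#.: next=#  (t=3,i=1, bit2=1)
  nb ....#: next=.  (t=1,i=6, bit1=0)
  nb .....: next=#  (t=5,i=15, bit0=1)
  bits 01111001001011000011011101001101 = 2032940877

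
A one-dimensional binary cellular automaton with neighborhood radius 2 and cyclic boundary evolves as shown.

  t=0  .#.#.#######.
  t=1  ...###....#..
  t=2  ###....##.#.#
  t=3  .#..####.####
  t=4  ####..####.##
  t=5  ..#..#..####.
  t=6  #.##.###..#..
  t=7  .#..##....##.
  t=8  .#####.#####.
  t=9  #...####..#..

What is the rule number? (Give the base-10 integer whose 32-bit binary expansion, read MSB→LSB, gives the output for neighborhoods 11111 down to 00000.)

  nb #####: next=.  (t=0,i=7, bit31=0)
  nb ####.: next=#  (t=0,i=10, bit30=1)
  nb ###.#: next=#  (t=3,i=7, bit29=1)
  nb ###..: next=.  (t=0,i=11, bit28=0)
  nb ##.##: next=#  (t=3,i=8, bit27=1)
  nb ##.#.: next=#  (t=2,i=9, bit26=1)
  nb ##..#: next=.  (t=0,i=12, bit25=0)
  nb ##...: next=.  (t=1,i=6, bit24=0)
  nb #.###: next=#  (t=0,i=5, bit23=1)
  nb #.##.: next=.  (t=6,i=2, bit22=0)
  nb #.#.#: next=#  (t=0,i=3, bit21=1)
  nb #.#..: next=#  (t=3,i=1, bit20=1)
  nb #..##: next=#  (t=3,i=3, bit19=1)
  nb #..#.: next=.  (t=0,i=0, bit18=0)
  nb #...#: next=#  (t=5,i=0, bit17=1)
  nb #....: next=#  (t=1,i=7, bit16=1)
  nb .####: next=.  (t=0,i=6, bit15=0)
  nb .###.: next=.  (t=1,i=4, bit14=0)
  nb .##.#: next=.  (t=2,i=8, bit13=0)
  nb .##..: next=#  (t=7,i=5, bit12=1)
  nb .#.##: next=#  (t=0,i=4, bit11=1)
  nb .#.#.: next=.  (t=0,i=2, bit10=0)
  nb .#..#: next=#  (t=3,i=2, bit9=1)
  nb .#...: next=.  (t=1,i=11, bit8=0)
  nb ..###: next=.  (t=1,i=3, bit7=0)
  nb ..##.: next=#  (t=2,i=7, bit6=1)
  nb ..#.#: next=.  (t=0,i=1, bit5=0)
  nb ..#..: next=#  (t=1,i=10, bit4=1)
  nb ...##: next=#  (t=1,i=2, bit3=1)
  nb ...#.: next=.  (t=1,i=9, bit2=0)
  nb ....#: next=#  (t=1,i=1, bit1=1)
  nb .....: next=#  (t=1,i=0, bit0=1)
  bits 01101100101110110001101001011011 = 1824201307

1824201307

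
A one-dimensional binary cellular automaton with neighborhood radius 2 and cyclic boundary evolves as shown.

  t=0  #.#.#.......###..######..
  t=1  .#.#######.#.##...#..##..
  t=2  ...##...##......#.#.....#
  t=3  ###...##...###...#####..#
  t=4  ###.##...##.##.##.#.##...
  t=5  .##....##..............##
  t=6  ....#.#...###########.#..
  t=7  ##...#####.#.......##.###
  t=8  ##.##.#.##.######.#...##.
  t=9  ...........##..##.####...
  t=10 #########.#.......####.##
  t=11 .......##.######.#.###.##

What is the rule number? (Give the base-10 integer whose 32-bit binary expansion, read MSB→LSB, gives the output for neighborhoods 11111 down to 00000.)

1888732441

  nb #####: next=.  (t=0,i=19, bit31=0)
  nb ####.: next=#  (t=0,i=21, bit30=1)
  nb ###.#: next=#  (t=1,i=9, bit29=1)
  nb ###..: next=#  (t=0,i=14, bit28=1)
  nb ##.##: next=.  (t=4,i=3, bit27=0)
  nb ##.#.: next=.  (t=1,i=10, bit26=0)
  nb ##..#: next=.  (t=0,i=15, bit25=0)
  nb ##...: next=.  (t=1,i=15, bit24=0)
  nb #.###: next=#  (t=1,i=3, bit23=1)
  nb #.##.: next=.  (t=1,i=13, bit22=0)
  nb #.#.#: next=.  (t=0,i=2, bit21=0)
  nb #.#..: next=#  (t=0,i=4, bit20=1)
  nb #..##: next=.  (t=0,i=16, bit19=0)
  nb #..#.: next=.  (t=0,i=24, bit18=0)
  nb #...#: next=#  (t=1,i=16, bit17=1)
  nb #....: next=#  (t=0,i=6, bit16=1)
  nb .####: next=#  (t=0,i=18, bit15=1)
  nb .###.: next=#  (t=0,i=13, bit14=1)
  nb .##.#: next=.  (t=4,i=10, bit13=0)
  nb .##..: next=.  (t=1,i=14, bit12=0)
  nb .#.##: next=.  (t=1,i=2, bit11=0)
  nb .#.#.: next=#  (t=0,i=1, bit10=1)
  nb .#..#: next=.  (t=1,i=19, bit9=0)
  nb .#...: next=#  (t=0,i=5, bit8=1)
  nb ..###: next=.  (t=0,i=12, bit7=0)
  nb ..##.: next=.  (t=1,i=21, bit6=0)
  nb ..#.#: next=.  (t=0,i=0, bit5=0)
  nb ..#..: next=#  (t=1,i=18, bit4=1)
  nb ...##: next=#  (t=0,i=11, bit3=1)
  nb ...#.: next=.  (t=1,i=0, bit2=0)
  nb ....#: next=.  (t=0,i=10, bit1=0)
  nb .....: next=#  (t=0,i=7, bit0=1)
  bits 01110000100100111100010100011001 = 1888732441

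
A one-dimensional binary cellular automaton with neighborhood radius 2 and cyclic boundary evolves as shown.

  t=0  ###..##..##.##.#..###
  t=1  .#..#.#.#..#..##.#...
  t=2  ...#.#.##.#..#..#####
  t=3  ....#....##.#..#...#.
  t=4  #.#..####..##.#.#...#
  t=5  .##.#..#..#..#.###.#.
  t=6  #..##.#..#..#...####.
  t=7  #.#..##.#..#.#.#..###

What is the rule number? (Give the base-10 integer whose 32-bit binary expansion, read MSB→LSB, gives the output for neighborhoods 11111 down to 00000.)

  [31] ##### => .  t=0,i=0
  [30] ####. => #  t=0,i=1
  [29] ###.# => #  t=5,i=17
  [28] ###.. => .  t=0,i=2
  [27] ##.## => #  t=0,i=11
  [26] ##.#. => #  t=0,i=14
  [25] ##..# => .  t=0,i=3
  [24] ##... => .  t=2,i=0
  [23] #.### => .  t=5,i=15
  [22] #.##. => .  t=0,i=12
  [21] #.#.# => .  t=1,i=6
  [20] #.#.. => #  t=0,i=15
  [19] #..## => #  t=0,i=4
  [18] #..#. => #  t=1,i=3
  [17] #...# => .  t=2,i=1
  [16] #.... => #  t=1,i=19
  [15] .#### => .  t=0,i=19
  [14] .###. => #  t=5,i=16
  [13] .##.# => .  t=0,i=10
  [12] .##.. => #  t=0,i=6
  [11] .#.## => .  t=2,i=6
  [10] .#.#. => #  t=1,i=5
  [9] .#..# => .  t=0,i=16
  [8] .#... => #  t=1,i=18
  [7] ..### => .  t=0,i=18
  [6] ..##. => .  t=0,i=5
  [5] ..#.# => .  t=1,i=4
  [4] ..#.. => .  t=1,i=1
  [3] ...## => #  t=3,i=8
  [2] ...#. => .  t=1,i=0
  [1] ....# => #  t=1,i=20
  [0] ..... => .  t=3,i=1
  bits 01101100000111010101010100001010 = 1813861642

1813861642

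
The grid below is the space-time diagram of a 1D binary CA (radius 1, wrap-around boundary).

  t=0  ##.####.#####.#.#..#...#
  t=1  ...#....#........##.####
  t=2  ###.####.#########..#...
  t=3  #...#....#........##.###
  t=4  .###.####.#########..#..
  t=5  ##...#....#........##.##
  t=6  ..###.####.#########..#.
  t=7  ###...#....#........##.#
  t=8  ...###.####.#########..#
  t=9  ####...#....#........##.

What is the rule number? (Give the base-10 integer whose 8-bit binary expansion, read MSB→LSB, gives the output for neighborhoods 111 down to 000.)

27

  ###|.  b7=0 t=0,i=0
  ##.|.  b6=0 t=0,i=1
  #.#|.  b5=0 t=0,i=2
  #..|#  b4=1 t=0,i=17
  .##|#  b3=1 t=0,i=3
  .#.|.  b2=0 t=0,i=14
  ..#|#  b1=1 t=0,i=18
  ...|#  b0=1 t=0,i=21
  bits 00011011 = 27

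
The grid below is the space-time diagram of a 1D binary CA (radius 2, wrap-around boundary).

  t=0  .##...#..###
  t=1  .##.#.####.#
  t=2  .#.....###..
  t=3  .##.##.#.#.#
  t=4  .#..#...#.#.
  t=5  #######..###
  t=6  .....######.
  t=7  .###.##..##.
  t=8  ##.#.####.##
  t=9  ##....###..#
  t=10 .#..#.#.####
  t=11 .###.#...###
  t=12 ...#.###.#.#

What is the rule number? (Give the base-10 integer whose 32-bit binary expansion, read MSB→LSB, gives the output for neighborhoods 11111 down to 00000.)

1918801811

  #####|.  b31=0 t=5,i=0
  ####.|#  b30=1 t=1,i=8
  ###.#|#  b29=1 t=0,i=11
  ###..|#  b28=1 t=2,i=9
  ##.##|.  b27=0 t=0,i=0
  ##.#.|.  b26=0 t=1,i=3
  ##..#|#  b25=1 t=5,i=7
  ##...|.  b24=0 t=0,i=3
  #.###|.  b23=0 t=1,i=6
  #.##.|#  b22=1 t=0,i=1
  #.#.#|.  b21=0 t=1,i=4
  #.#..|#  b20=1 t=4,i=10
  #..##|#  b19=1 t=0,i=8
  #..#.|#  b18=1 t=4,i=0
  #...#|#  b17=1 t=0,i=4
  #....|.  b16=0 t=2,i=3
  .####|#  b15=1 t=1,i=7
  .###.|.  b14=0 t=0,i=10
  .##.#|.  b13=0 t=1,i=2
  .##..|#  b12=1 t=0,i=2
  .#.##|.  b11=0 t=1,i=0
  .#.#.|#  b10=1 t=3,i=8
  .#..#|#  b9=1 t=0,i=7
  .#...|#  b8=1 t=2,i=2
  ..###|#  b7=1 t=0,i=9
  ..##.|.  b6=0 t=7,i=9
  ..#.#|.  b5=0 t=4,i=8
  ..#..|#  b4=1 t=0,i=6
  ...##|.  b3=0 t=2,i=6
  ...#.|.  b2=0 t=0,i=5
  ....#|#  b1=1 t=2,i=5
  .....|#  b0=1 t=2,i=4
  bits 01110010010111101001011110010011 = 1918801811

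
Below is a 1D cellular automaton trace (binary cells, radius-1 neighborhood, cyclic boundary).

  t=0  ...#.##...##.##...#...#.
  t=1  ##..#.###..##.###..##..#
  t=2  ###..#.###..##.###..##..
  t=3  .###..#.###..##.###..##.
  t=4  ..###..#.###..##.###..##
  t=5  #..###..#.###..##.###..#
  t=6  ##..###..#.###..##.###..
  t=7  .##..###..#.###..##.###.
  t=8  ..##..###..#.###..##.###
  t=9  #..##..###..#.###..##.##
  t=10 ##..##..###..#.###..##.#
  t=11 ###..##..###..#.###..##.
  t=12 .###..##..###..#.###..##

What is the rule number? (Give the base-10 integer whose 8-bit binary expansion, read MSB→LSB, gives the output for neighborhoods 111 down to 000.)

  ### -> #   bit 7 = 1  t=1,i=0
  ##. -> #   bit 6 = 1  t=0,i=6
  #.# -> #   bit 5 = 1  t=0,i=4
  #.. -> #   bit 4 = 1  t=0,i=7
  .## -> .   bit 3 = 0  t=0,i=5
  .#. -> .   bit 2 = 0  t=0,i=3
  ..# -> .   bit 1 = 0  t=0,i=2
  ... -> #   bit 0 = 1  t=0,i=0
  bits 11110001 = 241

241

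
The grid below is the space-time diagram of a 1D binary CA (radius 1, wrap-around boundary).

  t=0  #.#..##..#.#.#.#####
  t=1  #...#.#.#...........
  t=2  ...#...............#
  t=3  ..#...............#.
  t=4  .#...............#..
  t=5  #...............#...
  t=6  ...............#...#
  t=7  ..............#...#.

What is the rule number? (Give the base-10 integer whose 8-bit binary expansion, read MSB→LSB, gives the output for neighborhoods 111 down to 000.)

66

  ### -> .   bit 7 = 0  t=0,i=16
  ##. -> #   bit 6 = 1  t=0,i=0
  #.# -> .   bit 5 = 0  t=0,i=1
  #.. -> .   bit 4 = 0  t=0,i=3
  .## -> .   bit 3 = 0  t=0,i=5
  .#. -> .   bit 2 = 0  t=0,i=2
  ..# -> #   bit 1 = 1  t=0,i=4
  ... -> .   bit 0 = 0  t=1,i=2
  bits 01000010 = 66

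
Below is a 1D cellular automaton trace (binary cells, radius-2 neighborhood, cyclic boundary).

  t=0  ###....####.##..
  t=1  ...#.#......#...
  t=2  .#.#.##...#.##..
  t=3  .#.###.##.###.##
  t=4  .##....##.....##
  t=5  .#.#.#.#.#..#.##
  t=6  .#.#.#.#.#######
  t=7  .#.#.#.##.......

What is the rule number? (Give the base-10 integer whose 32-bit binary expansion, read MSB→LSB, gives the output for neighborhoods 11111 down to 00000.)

  nb #####: next=.  (t=6,i=11, bit31=0)
  nb ####.: next=.  (t=0,i=9, bit30=0)
  nb ###.#: next=.  (t=0,i=10, bit29=0)
  nb ###..: next=.  (t=0,i=2, bit28=0)
  nb ##.##: next=.  (t=0,i=11, bit27=0)
  nb ##.#.: next=.  (t=3,i=0, bit26=0)
  nb ##..#: next=.  (t=0,i=14, bit25=0)
  nb ##...: next=#  (t=0,i=3, bit24=1)
  nb #.###: next=.  (t=3,i=3, bit23=0)
  nb #.##.: next=#  (t=0,i=12, bit22=1)
  nb #.#.#: next=#  (t=2,i=3, bit21=1)
  nb #.#..: next=#  (t=1,i=5, bit20=1)
  nb #..##: next=.  (t=0,i=15, bit19=0)
  nb #..#.: next=#  (t=5,i=11, bit18=1)
  nb #...#: next=#  (t=2,i=8, bit17=1)
  nb #....: next=.  (t=0,i=4, bit16=0)
  nb .####: next=.  (t=0,i=8, bit15=0)
  nb .###.: next=.  (t=0,i=1, bit14=0)
  nb .##.#: next=#  (t=3,i=8, bit13=1)
  nb .##..: next=.  (t=0,i=13, bit12=0)
  nb .#.##: next=#  (t=2,i=4, bit11=1)
  nb .#.#.: next=.  (t=1,i=4, bit10=0)
  nb .#..#: next=#  (t=5,i=10, bit9=1)
  nb .#...: next=#  (t=1,i=6, bit8=1)
  nb ..###: next=.  (t=0,i=0, bit7=0)
  nb ..##.: next=#  (t=4,i=7, bit6=1)
  nb ..#.#: next=#  (t=1,i=3, bit5=1)
  nb ..#..: next=#  (t=1,i=12, bit4=1)
  nb ...##: next=.  (t=0,i=6, bit3=0)
  nb ...#.: next=.  (t=1,i=2, bit2=0)
  nb ....#: next=#  (t=0,i=5, bit1=1)
  nb .....: next=.  (t=1,i=0, bit0=0)
  bits 00000001011101100010101101110010 = 24521586

24521586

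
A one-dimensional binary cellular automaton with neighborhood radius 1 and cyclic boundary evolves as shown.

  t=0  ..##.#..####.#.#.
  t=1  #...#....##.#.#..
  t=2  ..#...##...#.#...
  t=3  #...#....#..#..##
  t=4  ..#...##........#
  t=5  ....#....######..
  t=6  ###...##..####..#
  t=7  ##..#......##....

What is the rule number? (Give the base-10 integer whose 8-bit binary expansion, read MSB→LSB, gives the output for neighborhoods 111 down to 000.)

  ### -> #   bit 7 = 1  t=0,i=9
  ##. -> .   bit 6 = 0  t=0,i=3
  #.# -> #   bit 5 = 1  t=0,i=4
  #.. -> .   bit 4 = 0  t=0,i=6
  .## -> .   bit 3 = 0  t=0,i=2
  .#. -> .   bit 2 = 0  t=0,i=5
  ..# -> .   bit 1 = 0  t=0,i=1
  ... -> #   bit 0 = 1  t=0,i=0
  bits 10100001 = 161

161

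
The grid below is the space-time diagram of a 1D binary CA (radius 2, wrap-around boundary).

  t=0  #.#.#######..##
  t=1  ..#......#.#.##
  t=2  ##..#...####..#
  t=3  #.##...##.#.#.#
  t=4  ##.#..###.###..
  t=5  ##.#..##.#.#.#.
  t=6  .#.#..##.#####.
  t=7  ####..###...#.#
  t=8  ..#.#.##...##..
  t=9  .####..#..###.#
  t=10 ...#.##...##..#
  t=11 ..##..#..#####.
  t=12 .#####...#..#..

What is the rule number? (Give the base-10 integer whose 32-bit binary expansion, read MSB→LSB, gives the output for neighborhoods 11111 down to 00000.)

  ##### -> .   bit 31 = 0  t=0,i=6
  ####. -> #   bit 30 = 1  t=0,i=9
  ###.# -> .   bit 29 = 0  t=0,i=0
  ###.. -> .   bit 28 = 0  t=0,i=10
  ##.## -> #   bit 27 = 1  t=3,i=1
  ##.#. -> .   bit 26 = 0  t=0,i=1
  ##..# -> #   bit 25 = 1  t=0,i=11
  ##... -> .   bit 24 = 0  t=3,i=4
  #.### -> .   bit 23 = 0  t=0,i=4
  #.##. -> .   bit 22 = 0  t=1,i=13
  #.#.# -> #   bit 21 = 1  t=0,i=2
  #.#.. -> #   bit 20 = 1  t=4,i=3
  #..## -> .   bit 19 = 0  t=0,i=12
  #..#. -> #   bit 18 = 1  t=1,i=1
  #...# -> .   bit 17 = 0  t=2,i=6
  #.... -> #   bit 16 = 1  t=1,i=4
  .#### -> .   bit 15 = 0  t=0,i=5
  .###. -> #   bit 14 = 1  t=0,i=14
  .##.# -> #   bit 13 = 1  t=3,i=0
  .##.. -> #   bit 12 = 1  t=1,i=14
  .#.## -> .   bit 11 = 0  t=0,i=3
  .#.#. -> #   bit 10 = 1  t=1,i=10
  .#..# -> .   bit 9 = 0  t=4,i=4
  .#... -> .   bit 8 = 0  t=1,i=3
  ..### -> #   bit 7 = 1  t=0,i=13
  ..##. -> #   bit 6 = 1  t=3,i=7
  ..#.# -> #   bit 5 = 1  t=1,i=9
  ..#.. -> .   bit 4 = 0  t=1,i=2
  ...## -> #   bit 3 = 1  t=2,i=7
  ...#. -> #   bit 2 = 1  t=1,i=8
  ....# -> .   bit 1 = 0  t=1,i=7
  ..... -> .   bit 0 = 0  t=1,i=5
  bits 01001010001101010111010011101100 = 1245017324

1245017324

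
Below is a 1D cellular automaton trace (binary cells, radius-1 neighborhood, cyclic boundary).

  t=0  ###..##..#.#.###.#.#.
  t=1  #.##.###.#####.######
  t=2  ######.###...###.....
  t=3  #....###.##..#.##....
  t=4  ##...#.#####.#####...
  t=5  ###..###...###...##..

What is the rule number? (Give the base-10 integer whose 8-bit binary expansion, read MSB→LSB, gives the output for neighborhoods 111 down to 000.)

124

  ###|.  b7=0 t=0,i=1
  ##.|#  b6=1 t=0,i=2
  #.#|#  b5=1 t=0,i=10
  #..|#  b4=1 t=0,i=3
  .##|#  b3=1 t=0,i=0
  .#.|#  b2=1 t=0,i=9
  ..#|.  b1=0 t=0,i=4
  ...|.  b0=0 t=2,i=11
  bits 01111100 = 124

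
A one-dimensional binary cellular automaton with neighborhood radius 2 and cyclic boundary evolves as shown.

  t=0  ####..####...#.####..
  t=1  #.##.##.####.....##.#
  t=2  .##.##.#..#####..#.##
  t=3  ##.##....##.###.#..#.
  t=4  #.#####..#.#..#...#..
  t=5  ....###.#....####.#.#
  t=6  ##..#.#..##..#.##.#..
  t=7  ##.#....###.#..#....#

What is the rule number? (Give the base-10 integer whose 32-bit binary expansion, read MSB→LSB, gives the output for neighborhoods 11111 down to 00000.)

  [31] ##### => #  t=2,i=12
  [30] ####. => #  t=0,i=2
  [29] ###.# => #  t=3,i=14
  [28] ###.. => #  t=0,i=3
  [27] ##.## => #  t=1,i=1
  [26] ##.#. => .  t=2,i=6
  [25] ##..# => .  t=0,i=4
  [24] ##... => #  t=0,i=10
  [23] #.### => .  t=0,i=15
  [22] #.##. => #  t=1,i=2
  [21] #.#.# => #  t=5,i=18
  [20] #.#.. => .  t=2,i=7
  [19] #..## => #  t=0,i=5
  [18] #..#. => #  t=2,i=16
  [17] #...# => #  t=0,i=11
  [16] #.... => #  t=1,i=13
  [15] .#### => .  t=0,i=1
  [14] .###. => .  t=3,i=13
  [13] .##.# => .  t=1,i=0
  [12] .##.. => #  t=3,i=4
  [11] .#.## => .  t=0,i=14
  [10] .#.#. => .  t=4,i=10
  [9] .#..# => .  t=2,i=8
  [8] .#... => #  t=4,i=15
  [7] ..### => #  t=0,i=0
  [6] ..##. => #  t=1,i=17
  [5] ..#.# => .  t=0,i=13
  [4] ..#.. => #  t=4,i=14
  [3] ...## => .  t=1,i=16
  [2] ...#. => .  t=0,i=12
  [1] ....# => .  t=1,i=15
  [0] ..... => #  t=1,i=14
  bits 11111001011011110001000111010001 = 4184805841

4184805841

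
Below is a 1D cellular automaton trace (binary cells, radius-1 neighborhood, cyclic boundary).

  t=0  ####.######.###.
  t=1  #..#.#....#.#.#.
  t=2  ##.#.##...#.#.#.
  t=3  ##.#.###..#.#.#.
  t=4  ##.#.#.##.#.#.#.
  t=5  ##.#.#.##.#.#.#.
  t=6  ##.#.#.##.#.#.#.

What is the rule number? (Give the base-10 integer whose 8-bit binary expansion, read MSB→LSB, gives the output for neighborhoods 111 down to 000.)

  ### -> .   bit 7 = 0  t=0,i=1
  ##. -> #   bit 6 = 1  t=0,i=3
  #.# -> .   bit 5 = 0  t=0,i=4
  #.. -> #   bit 4 = 1  t=1,i=1
  .## -> #   bit 3 = 1  t=0,i=0
  .#. -> #   bit 2 = 1  t=1,i=0
  ..# -> .   bit 1 = 0  t=1,i=2
  ... -> .   bit 0 = 0  t=1,i=7
  bits 01011100 = 92

92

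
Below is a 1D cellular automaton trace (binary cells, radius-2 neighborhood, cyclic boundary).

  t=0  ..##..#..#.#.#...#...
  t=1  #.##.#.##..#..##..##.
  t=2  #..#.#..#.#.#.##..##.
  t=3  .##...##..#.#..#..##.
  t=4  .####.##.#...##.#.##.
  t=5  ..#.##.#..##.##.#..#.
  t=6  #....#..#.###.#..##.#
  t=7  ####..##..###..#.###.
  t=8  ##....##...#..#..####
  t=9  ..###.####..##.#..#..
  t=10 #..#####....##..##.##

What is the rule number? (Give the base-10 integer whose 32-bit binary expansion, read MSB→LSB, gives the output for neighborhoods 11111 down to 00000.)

698872642

  [31] ##### => .  t=8,i=19
  [30] ####. => .  t=4,i=3
  [29] ###.# => #  t=4,i=4
  [28] ###.. => .  t=7,i=3
  [27] ##.## => #  t=4,i=5
  [26] ##.#. => .  t=1,i=4
  [25] ##..# => .  t=0,i=4
  [24] ##... => #  t=3,i=3
  [23] #.### => #  t=6,i=10
  [22] #.##. => .  t=1,i=2
  [21] #.#.# => #  t=0,i=11
  [20] #.#.. => .  t=0,i=13
  [19] #..## => .  t=1,i=13
  [18] #..#. => #  t=0,i=5
  [17] #...# => #  t=0,i=15
  [16] #.... => #  t=0,i=19
  [15] .#### => #  t=4,i=2
  [14] .###. => #  t=6,i=11
  [13] .##.# => #  t=1,i=3
  [12] .##.. => #  t=0,i=3
  [11] .#.## => .  t=1,i=1
  [10] .#.#. => .  t=0,i=10
  [9] .#..# => #  t=0,i=7
  [8] .#... => #  t=0,i=14
  [7] ..### => .  t=4,i=1
  [6] ..##. => #  t=0,i=2
  [5] ..#.# => .  t=0,i=9
  [4] ..#.. => .  t=0,i=6
  [3] ...## => .  t=0,i=1
  [2] ...#. => .  t=0,i=16
  [1] ....# => #  t=0,i=0
  [0] ..... => .  t=0,i=20
  bits 00101001101001111111001101000010 = 698872642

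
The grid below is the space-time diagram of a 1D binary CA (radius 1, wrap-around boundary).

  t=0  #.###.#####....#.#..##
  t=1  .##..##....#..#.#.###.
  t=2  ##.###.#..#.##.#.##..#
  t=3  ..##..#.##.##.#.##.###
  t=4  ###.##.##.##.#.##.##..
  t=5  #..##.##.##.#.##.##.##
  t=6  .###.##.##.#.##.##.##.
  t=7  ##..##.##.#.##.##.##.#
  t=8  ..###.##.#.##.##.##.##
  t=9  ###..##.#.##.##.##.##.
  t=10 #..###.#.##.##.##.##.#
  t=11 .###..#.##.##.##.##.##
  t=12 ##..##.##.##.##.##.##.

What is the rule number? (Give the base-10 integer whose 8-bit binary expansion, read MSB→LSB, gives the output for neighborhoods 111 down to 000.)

58

  ###|.  b7=0 t=0,i=3
  ##.|.  b6=0 t=0,i=0
  #.#|#  b5=1 t=0,i=1
  #..|#  b4=1 t=0,i=11
  .##|#  b3=1 t=0,i=2
  .#.|.  b2=0 t=0,i=15
  ..#|#  b1=1 t=0,i=14
  ...|.  b0=0 t=0,i=12
  bits 00111010 = 58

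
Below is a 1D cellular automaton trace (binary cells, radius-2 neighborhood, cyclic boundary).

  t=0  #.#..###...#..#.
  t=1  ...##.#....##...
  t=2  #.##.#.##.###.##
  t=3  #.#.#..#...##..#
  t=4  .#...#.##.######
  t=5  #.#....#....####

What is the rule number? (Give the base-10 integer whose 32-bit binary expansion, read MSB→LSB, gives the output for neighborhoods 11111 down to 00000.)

3863565145

  [31] ##### => #  t=4,i=12
  [30] ####. => #  t=4,i=14
  [29] ###.# => #  t=2,i=0
  [28] ###.. => .  t=0,i=7
  [27] ##.## => .  t=2,i=1
  [26] ##.#. => #  t=1,i=5
  [25] ##..# => #  t=3,i=13
  [24] ##... => .  t=0,i=8
  [23] #.### => .  t=2,i=10
  [22] #.##. => #  t=2,i=2
  [21] #.#.# => .  t=0,i=0
  [20] #.#.. => .  t=0,i=2
  [19] #..## => #  t=0,i=4
  [18] #..#. => .  t=0,i=13
  [17] #...# => .  t=0,i=9
  [16] #.... => #  t=1,i=8
  [15] .#### => .  t=4,i=11
  [14] .###. => #  t=0,i=6
  [13] .##.# => .  t=1,i=4
  [12] .##.. => #  t=1,i=12
  [11] .#.## => .  t=2,i=6
  [10] .#.#. => .  t=0,i=1
  [9] .#..# => #  t=0,i=3
  [8] .#... => #  t=1,i=7
  [7] ..### => .  t=0,i=5
  [6] ..##. => #  t=1,i=3
  [5] ..#.# => .  t=0,i=14
  [4] ..#.. => #  t=0,i=11
  [3] ...## => #  t=1,i=2
  [2] ...#. => .  t=0,i=10
  [1] ....# => .  t=1,i=1
  [0] ..... => #  t=1,i=0
  bits 11100110010010010101001101011001 = 3863565145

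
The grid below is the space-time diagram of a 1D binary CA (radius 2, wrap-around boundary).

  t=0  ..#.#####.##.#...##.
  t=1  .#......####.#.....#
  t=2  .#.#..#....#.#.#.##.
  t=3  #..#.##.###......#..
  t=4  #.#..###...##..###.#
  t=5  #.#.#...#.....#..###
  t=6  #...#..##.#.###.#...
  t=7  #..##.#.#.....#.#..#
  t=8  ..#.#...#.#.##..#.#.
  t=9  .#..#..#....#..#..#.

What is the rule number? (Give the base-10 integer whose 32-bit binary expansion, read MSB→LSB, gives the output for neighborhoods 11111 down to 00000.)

693968918

  #####|.  b31=0 t=0,i=6
  ####.|.  b30=0 t=0,i=7
  ###.#|#  b29=1 t=0,i=8
  ###..|.  b28=0 t=3,i=10
  ##.##|#  b27=1 t=0,i=9
  ##.#.|.  b26=0 t=0,i=12
  ##..#|.  b25=0 t=2,i=19
  ##...|#  b24=1 t=0,i=19
  #.###|.  b23=0 t=0,i=4
  #.##.|#  b22=1 t=0,i=10
  #.#.#|.  b21=0 t=2,i=13
  #.#..|#  b20=1 t=0,i=13
  #..##|#  b19=1 t=4,i=4
  #..#.|#  b18=1 t=2,i=0
  #...#|.  b17=0 t=0,i=0
  #....|#  b16=1 t=1,i=3
  .####|.  b15=0 t=0,i=5
  .###.|.  b14=0 t=3,i=9
  .##.#|#  b13=1 t=0,i=11
  .##..|.  b12=0 t=0,i=18
  .#.##|.  b11=0 t=0,i=3
  .#.#.|.  b10=0 t=1,i=0
  .#..#|.  b9=0 t=2,i=4
  .#...|.  b8=0 t=0,i=14
  ..###|.  b7=0 t=1,i=8
  ..##.|.  b6=0 t=0,i=17
  ..#.#|.  b5=0 t=0,i=2
  ..#..|#  b4=1 t=2,i=6
  ...##|.  b3=0 t=0,i=16
  ...#.|#  b2=1 t=0,i=1
  ....#|#  b1=1 t=1,i=6
  .....|.  b0=0 t=1,i=4
  bits 00101001010111010010000000010110 = 693968918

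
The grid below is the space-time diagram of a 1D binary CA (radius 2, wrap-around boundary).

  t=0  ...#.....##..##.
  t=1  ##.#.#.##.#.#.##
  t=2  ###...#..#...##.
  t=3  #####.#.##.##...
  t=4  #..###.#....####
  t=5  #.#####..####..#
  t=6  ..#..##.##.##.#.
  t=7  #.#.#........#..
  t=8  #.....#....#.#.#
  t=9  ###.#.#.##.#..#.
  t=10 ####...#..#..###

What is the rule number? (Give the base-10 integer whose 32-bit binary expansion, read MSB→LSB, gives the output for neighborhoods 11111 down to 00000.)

  #####|.  b31=0 t=3,i=2
  ####.|#  b30=1 t=1,i=0
  ###.#|#  b29=1 t=1,i=1
  ###..|#  b28=1 t=2,i=2
  ##.##|.  b27=0 t=2,i=15
  ##.#.|#  b26=1 t=1,i=2
  ##..#|.  b25=0 t=0,i=11
  ##...|#  b24=1 t=0,i=15
  #.###|#  b23=1 t=1,i=14
  #.##.|.  b22=0 t=1,i=7
  #.#.#|.  b21=0 t=1,i=3
  #.#..|.  b20=0 t=4,i=7
  #..##|#  b19=1 t=0,i=12
  #..#.|#  b18=1 t=2,i=8
  #...#|#  b17=1 t=2,i=4
  #....|#  b16=1 t=0,i=0
  .####|.  b15=0 t=1,i=15
  .###.|#  b14=1 t=2,i=1
  .##.#|.  b13=0 t=1,i=8
  .##..|#  b12=1 t=0,i=10
  .#.##|#  b11=1 t=1,i=6
  .#.#.|.  b10=0 t=1,i=4
  .#..#|.  b9=0 t=2,i=7
  .#...|.  b8=0 t=0,i=4
  ..###|#  b7=1 t=3,i=0
  ..##.|.  b6=0 t=0,i=9
  ..#.#|#  b5=1 t=7,i=0
  ..#..|#  b4=1 t=0,i=3
  ...##|#  b3=1 t=0,i=8
  ...#.|.  b2=0 t=0,i=2
  ....#|#  b1=1 t=0,i=1
  .....|.  b0=0 t=0,i=6
  bits 01110101100011110101100010111010 = 1972328634

1972328634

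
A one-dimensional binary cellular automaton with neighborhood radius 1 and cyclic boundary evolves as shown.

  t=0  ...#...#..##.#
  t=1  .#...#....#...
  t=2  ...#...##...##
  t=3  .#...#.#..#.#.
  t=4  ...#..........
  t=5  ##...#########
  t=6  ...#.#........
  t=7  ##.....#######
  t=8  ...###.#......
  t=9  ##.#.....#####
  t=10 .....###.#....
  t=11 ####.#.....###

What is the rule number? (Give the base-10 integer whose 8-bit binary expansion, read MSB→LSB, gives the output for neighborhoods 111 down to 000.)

  [7] ### => .  t=5,i=0
  [6] ##. => .  t=0,i=11
  [5] #.# => .  t=0,i=12
  [4] #.. => .  t=0,i=0
  [3] .## => #  t=0,i=10
  [2] .#. => .  t=0,i=3
  [1] ..# => .  t=0,i=2
  [0] ... => #  t=0,i=1
  bits 00001001 = 9

9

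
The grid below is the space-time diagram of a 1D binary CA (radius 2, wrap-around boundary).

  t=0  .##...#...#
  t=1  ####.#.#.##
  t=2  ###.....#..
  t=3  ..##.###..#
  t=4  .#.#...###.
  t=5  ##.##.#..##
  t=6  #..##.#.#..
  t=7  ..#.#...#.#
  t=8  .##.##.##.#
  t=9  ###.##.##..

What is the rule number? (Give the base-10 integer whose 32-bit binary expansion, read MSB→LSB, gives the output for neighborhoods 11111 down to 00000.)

  #####|#  b31=1 t=1,i=0
  ####.|#  b30=1 t=1,i=2
  ###.#|.  b29=0 t=1,i=3
  ###..|#  b28=1 t=2,i=2
  ##.##|.  b27=0 t=3,i=4
  ##.#.|.  b26=0 t=1,i=4
  ##..#|#  b25=1 t=3,i=8
  ##...|#  b24=1 t=0,i=3
  #.###|.  b23=0 t=1,i=9
  #.##.|#  b22=1 t=0,i=1
  #.#.#|.  b21=0 t=1,i=5
  #.#..|#  b20=1 t=4,i=3
  #..##|#  b19=1 t=2,i=10
  #..#.|#  b18=1 t=3,i=9
  #...#|.  b17=0 t=0,i=4
  #....|.  b16=0 t=2,i=4
  .####|.  b15=0 t=1,i=10
  .###.|.  b14=0 t=2,i=1
  .##.#|#  b13=1 t=3,i=3
  .##..|#  b12=1 t=0,i=2
  .#.##|#  b11=1 t=0,i=0
  .#.#.|.  b10=0 t=1,i=6
  .#..#|.  b9=0 t=2,i=9
  .#...|#  b8=1 t=0,i=7
  ..###|.  b7=0 t=2,i=0
  ..##.|.  b6=0 t=3,i=2
  ..#.#|#  b5=1 t=0,i=10
  ..#..|.  b4=0 t=0,i=6
  ...##|#  b3=1 t=4,i=6
  ...#.|#  b2=1 t=0,i=5
  ....#|#  b1=1 t=2,i=6
  .....|#  b0=1 t=2,i=5
  bits 11010011010111000011100100101111 = 3546036527

3546036527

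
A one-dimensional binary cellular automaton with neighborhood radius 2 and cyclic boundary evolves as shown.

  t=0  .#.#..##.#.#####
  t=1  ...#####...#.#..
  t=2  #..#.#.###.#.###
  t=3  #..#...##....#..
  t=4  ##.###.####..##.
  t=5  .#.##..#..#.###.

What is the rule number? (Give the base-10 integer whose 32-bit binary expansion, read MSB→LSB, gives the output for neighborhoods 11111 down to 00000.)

2442884081

  nb #####: next=#  (t=0,i=13, bit31=1)
  nb ####.: next=.  (t=0,i=14, bit30=0)
  nb ###.#: next=.  (t=0,i=15, bit29=0)
  nb ###..: next=#  (t=1,i=7, bit28=1)
  nb ##.##: next=.  (t=4,i=2, bit27=0)
  nb ##.#.: next=.  (t=0,i=0, bit26=0)
  nb ##..#: next=.  (t=2,i=1, bit25=0)
  nb ##...: next=#  (t=1,i=8, bit24=1)
  nb #.###: next=#  (t=0,i=11, bit23=1)
  nb #.##.: next=.  (t=4,i=0, bit22=0)
  nb #.#.#: next=.  (t=0,i=1, bit21=0)
  nb #.#..: next=#  (t=0,i=3, bit20=1)
  nb #..##: next=#  (t=0,i=5, bit19=1)
  nb #..#.: next=.  (t=2,i=2, bit18=0)
  nb #...#: next=#  (t=1,i=9, bit17=1)
  nb #....: next=#  (t=1,i=15, bit16=1)
  nb .####: next=.  (t=0,i=12, bit15=0)
  nb .###.: next=#  (t=2,i=8, bit14=1)
  nb .##.#: next=#  (t=0,i=7, bit13=1)
  nb .##..: next=#  (t=3,i=8, bit12=1)
  nb .#.##: next=.  (t=0,i=10, bit11=0)
  nb .#.#.: next=.  (t=0,i=2, bit10=0)
  nb .#..#: next=#  (t=0,i=4, bit9=1)
  nb .#...: next=#  (t=1,i=14, bit8=1)
  nb ..###: next=#  (t=1,i=3, bit7=1)
  nb ..##.: next=#  (t=0,i=6, bit6=1)
  nb ..#.#: next=#  (t=1,i=11, bit5=1)
  nb ..#..: next=#  (t=3,i=0, bit4=1)
  nb ...##: next=.  (t=1,i=2, bit3=0)
  nb ...#.: next=.  (t=1,i=10, bit2=0)
  nb ....#: next=.  (t=1,i=1, bit1=0)
  nb .....: next=#  (t=1,i=0, bit0=1)
  bits 10010001100110110111001111110001 = 2442884081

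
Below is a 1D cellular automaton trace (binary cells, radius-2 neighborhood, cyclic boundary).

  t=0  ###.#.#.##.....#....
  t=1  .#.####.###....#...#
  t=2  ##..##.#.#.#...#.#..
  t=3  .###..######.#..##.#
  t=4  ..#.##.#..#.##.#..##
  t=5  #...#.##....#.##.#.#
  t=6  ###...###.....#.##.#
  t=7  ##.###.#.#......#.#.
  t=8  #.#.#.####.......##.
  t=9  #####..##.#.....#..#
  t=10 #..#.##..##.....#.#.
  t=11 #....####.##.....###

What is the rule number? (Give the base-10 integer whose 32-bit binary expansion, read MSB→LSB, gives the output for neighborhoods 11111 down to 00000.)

  [31] ##### => .  t=3,i=8
  [30] ####. => #  t=1,i=5
  [29] ###.# => .  t=0,i=2
  [28] ###.. => .  t=1,i=10
  [27] ##.## => #  t=1,i=7
  [26] ##.#. => #  t=0,i=3
  [25] ##..# => #  t=2,i=2
  [24] ##... => #  t=0,i=10
  [23] #.### => .  t=1,i=3
  [22] #.##. => #  t=0,i=8
  [21] #.#.# => #  t=0,i=4
  [20] #.#.. => #  t=2,i=11
  [19] #..## => #  t=2,i=3
  [18] #..#. => .  t=4,i=1
  [17] #...# => #  t=1,i=17
  [16] #.... => .  t=0,i=11
  [15] .#### => #  t=1,i=4
  [14] .###. => #  t=0,i=1
  [13] .##.# => .  t=2,i=5
  [12] .##.. => #  t=0,i=9
  [11] .#.## => .  t=0,i=7
  [10] .#.#. => #  t=0,i=5
  [9] .#..# => .  t=2,i=18
  [8] .#... => .  t=0,i=16
  [7] ..### => .  t=0,i=0
  [6] ..##. => .  t=2,i=0
  [5] ..#.# => .  t=1,i=19
  [4] ..#.. => #  t=0,i=15
  [3] ...## => #  t=0,i=19
  [2] ...#. => .  t=0,i=14
  [1] ....# => .  t=0,i=13
  [0] ..... => .  t=0,i=12
  bits 01001111011110101101010000011000 = 1333449752

1333449752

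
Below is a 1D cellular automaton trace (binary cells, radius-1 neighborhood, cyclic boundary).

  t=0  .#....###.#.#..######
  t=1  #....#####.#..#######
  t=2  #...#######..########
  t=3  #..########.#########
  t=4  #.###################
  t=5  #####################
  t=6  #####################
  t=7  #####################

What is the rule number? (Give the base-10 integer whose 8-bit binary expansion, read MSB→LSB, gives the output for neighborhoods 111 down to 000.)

  ###|#  b7=1 t=0,i=7
  ##.|#  b6=1 t=0,i=8
  #.#|#  b5=1 t=0,i=0
  #..|.  b4=0 t=0,i=2
  .##|#  b3=1 t=0,i=6
  .#.|.  b2=0 t=0,i=1
  ..#|#  b1=1 t=0,i=5
  ...|.  b0=0 t=0,i=3
  bits 11101010 = 234

234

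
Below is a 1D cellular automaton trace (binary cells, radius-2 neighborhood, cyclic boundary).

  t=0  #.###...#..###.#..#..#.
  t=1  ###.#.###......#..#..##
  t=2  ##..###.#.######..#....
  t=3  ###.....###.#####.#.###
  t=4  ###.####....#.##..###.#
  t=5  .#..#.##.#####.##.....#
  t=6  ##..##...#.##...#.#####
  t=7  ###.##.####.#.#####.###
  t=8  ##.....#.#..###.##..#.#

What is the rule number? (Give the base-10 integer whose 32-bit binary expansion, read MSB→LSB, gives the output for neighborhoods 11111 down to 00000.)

  #####|#  b31=1 t=1,i=0
  ####.|#  b30=1 t=1,i=1
  ###.#|.  b29=0 t=0,i=13
  ###..|#  b28=1 t=0,i=4
  ##.##|.  b27=0 t=3,i=11
  ##.#.|.  b26=0 t=0,i=14
  ##..#|#  b25=1 t=2,i=2
  ##...|.  b24=0 t=0,i=5
  #.###|#  b23=1 t=0,i=2
  #.##.|.  b22=0 t=4,i=14
  #.#.#|#  b21=1 t=0,i=0
  #.#..|#  b20=1 t=0,i=15
  #..##|.  b19=0 t=0,i=10
  #..#.|.  b18=0 t=0,i=17
  #...#|#  b17=1 t=0,i=6
  #....|#  b16=1 t=1,i=10
  .####|.  b15=0 t=1,i=22
  .###.|.  b14=0 t=0,i=3
  .##.#|.  b13=0 t=5,i=7
  .##..|#  b12=1 t=2,i=1
  .#.##|#  b11=1 t=0,i=1
  .#.#.|#  b10=1 t=0,i=22
  .#..#|.  b9=0 t=0,i=9
  .#...|.  b8=0 t=2,i=19
  ..###|.  b7=0 t=0,i=11
  ..##.|#  b6=1 t=2,i=0
  ..#.#|#  b5=1 t=0,i=21
  ..#..|#  b4=1 t=0,i=8
  ...##|#  b3=1 t=2,i=22
  ...#.|#  b2=1 t=0,i=7
  ....#|#  b1=1 t=1,i=13
  .....|#  b0=1 t=1,i=11
  bits 11010010101100110001110001111111 = 3534953599

3534953599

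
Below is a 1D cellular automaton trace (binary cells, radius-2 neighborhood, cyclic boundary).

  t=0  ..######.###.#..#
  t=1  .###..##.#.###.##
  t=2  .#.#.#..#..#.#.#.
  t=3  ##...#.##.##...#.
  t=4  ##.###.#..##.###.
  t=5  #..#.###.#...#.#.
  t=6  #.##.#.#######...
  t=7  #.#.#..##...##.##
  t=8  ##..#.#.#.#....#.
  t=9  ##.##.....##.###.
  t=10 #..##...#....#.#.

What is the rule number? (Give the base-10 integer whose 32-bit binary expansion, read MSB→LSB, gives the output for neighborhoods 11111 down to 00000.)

1960743350

  ##### -> .   bit 31 = 0  t=0,i=4
  ####. -> #   bit 30 = 1  t=0,i=6
  ###.# -> #   bit 29 = 1  t=0,i=7
  ###.. -> #   bit 28 = 1  t=1,i=3
  ##.## -> .   bit 27 = 0  t=0,i=8
  ##.#. -> #   bit 26 = 1  t=0,i=12
  ##..# -> .   bit 25 = 0  t=1,i=4
  ##... -> .   bit 24 = 0  t=3,i=2
  #.### -> #   bit 23 = 1  t=0,i=9
  #.##. -> #   bit 22 = 1  t=1,i=15
  #.#.# -> .   bit 21 = 0  t=1,i=9
  #.#.. -> #   bit 20 = 1  t=0,i=13
  #..## -> #   bit 19 = 1  t=0,i=1
  #..#. -> #   bit 18 = 1  t=0,i=15
  #...# -> #   bit 17 = 1  t=3,i=3
  #.... -> .   bit 16 = 0  t=8,i=12
  .#### -> #   bit 15 = 1  t=0,i=3
  .###. -> .   bit 14 = 0  t=0,i=10
  .##.# -> .   bit 13 = 0  t=1,i=7
  .##.. -> #   bit 12 = 1  t=3,i=1
  .#.## -> .   bit 11 = 0  t=1,i=10
  .#.#. -> .   bit 10 = 0  t=2,i=2
  .#..# -> .   bit 9 = 0  t=0,i=0
  .#... -> #   bit 8 = 1  t=5,i=10
  ..### -> #   bit 7 = 1  t=0,i=2
  ..##. -> .   bit 6 = 0  t=1,i=6
  ..#.# -> #   bit 5 = 1  t=2,i=1
  ..#.. -> #   bit 4 = 1  t=0,i=16
  ...## -> .   bit 3 = 0  t=7,i=11
  ...#. -> #   bit 2 = 1  t=3,i=4
  ....# -> #   bit 1 = 1  t=8,i=13
  ..... -> .   bit 0 = 0  t=9,i=7
  bits 01110100110111101001000110110110 = 1960743350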